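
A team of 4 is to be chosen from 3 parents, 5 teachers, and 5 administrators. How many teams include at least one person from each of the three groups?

375

Total 4-person selections from all 13: C(13,4) = 715.
Subtract selections that omit an entire group: no parents → C(10,4) = 210; no teachers → C(8,4) = 70; no administrators → C(8,4) = 70.
Add back selections omitting two groups (i.e. drawn from a single group): C(3,4) + C(5,4) + C(5,4) = 10.
By inclusion–exclusion: 715 − 350 + 10 = 375.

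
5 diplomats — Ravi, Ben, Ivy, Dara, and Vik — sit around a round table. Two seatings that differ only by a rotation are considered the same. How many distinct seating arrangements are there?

24

Seat Ravi anywhere (absorbing the rotational symmetry), then permute the other 4: (4)! = 24.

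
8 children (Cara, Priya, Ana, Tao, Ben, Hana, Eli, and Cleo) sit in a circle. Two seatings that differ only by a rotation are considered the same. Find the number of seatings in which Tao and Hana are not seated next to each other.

Without the restriction there are (7)! = 5040 seatings.
Those with Tao next to Hana: fuse the pair into one unit and seat 7 units around a circle — 2·(6)! = 1440.
Subtracting, 5040 − 1440 = 3600.

3600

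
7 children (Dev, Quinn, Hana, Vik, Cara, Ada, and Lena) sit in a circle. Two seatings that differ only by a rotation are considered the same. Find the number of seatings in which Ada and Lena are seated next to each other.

240

Treat {Ada, Lena} as one unit (2 internal orders) and seat the resulting 6 units around the table: (5)! circular arrangements.
So 2 × (5)! = 2 × 120 = 240.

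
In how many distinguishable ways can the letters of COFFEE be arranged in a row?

COFFEE has 6 letters with E appearing twice and F appearing twice.
So there are 6! / (2!·2!) = 180 distinguishable arrangements.

180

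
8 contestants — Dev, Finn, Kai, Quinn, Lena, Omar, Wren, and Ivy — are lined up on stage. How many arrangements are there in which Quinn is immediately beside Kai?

Place the 6 others and the Quinn-Kai pair as 7 objects in a line; the pair has 2 internal arrangements.
That gives 2 × 7! = 2 × 5040 = 10080.

10080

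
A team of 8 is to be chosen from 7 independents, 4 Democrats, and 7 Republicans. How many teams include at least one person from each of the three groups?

Total 8-person selections from all 18: C(18,8) = 43758.
Selections missing a whole group: no independents → C(11,8) = 165; no Democrats → C(14,8) = 3003; no Republicans → C(11,8) = 165.
Add back selections omitting two groups (i.e. drawn from a single group): C(7,8) + C(4,8) + C(7,8) = 0.
By inclusion–exclusion: 43758 − 3333 + 0 = 40425.

40425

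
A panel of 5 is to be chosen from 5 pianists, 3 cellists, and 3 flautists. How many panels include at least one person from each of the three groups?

345

Total 5-person selections from all 11: C(11,5) = 462.
Selections missing a whole group: no pianists → C(6,5) = 6; no cellists → C(8,5) = 56; no flautists → C(8,5) = 56.
Add back selections omitting two groups (i.e. drawn from a single group): C(5,5) + C(3,5) + C(3,5) = 1.
By inclusion–exclusion: 462 − 118 + 1 = 345.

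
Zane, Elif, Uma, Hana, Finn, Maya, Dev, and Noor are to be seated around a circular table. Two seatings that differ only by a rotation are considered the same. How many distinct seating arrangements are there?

Fix one person's seat to break rotational symmetry; the remaining 7 people can be arranged in (7)! = 5040 ways.

5040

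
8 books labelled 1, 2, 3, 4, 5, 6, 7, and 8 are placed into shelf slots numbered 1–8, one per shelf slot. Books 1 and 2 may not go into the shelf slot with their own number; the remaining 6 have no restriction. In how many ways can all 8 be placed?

Let Aᵢ (for i ∈ {1, 2}) be the placements that put book i in its forbidden shelf slot. Any j of these fix j positions, leaving (8−j)! ways to fill the rest, and there are C(2,j) ways to pick which j.
By inclusion–exclusion, the number of valid placements is Σ_{j=0}^{2} (−1)^j C(2,j)·(8−j)!.
Computing: 40320 − 10080 + 720 = 30960.

30960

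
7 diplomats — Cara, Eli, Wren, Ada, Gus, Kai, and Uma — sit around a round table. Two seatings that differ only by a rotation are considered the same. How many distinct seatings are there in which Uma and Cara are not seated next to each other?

Without the restriction there are (6)! = 720 seatings.
Seatings with Uma beside Cara: treat them as a block with 2 internal orders, giving 2 × (5)! = 240.
Subtracting, 720 − 240 = 480.

480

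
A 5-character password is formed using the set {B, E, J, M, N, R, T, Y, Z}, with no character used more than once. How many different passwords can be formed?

15120

With no repetition, fill the 5 characters in order: 9 choices, then 8, down to 5.
9 × 8 × 7 × 6 × 5 = 15120.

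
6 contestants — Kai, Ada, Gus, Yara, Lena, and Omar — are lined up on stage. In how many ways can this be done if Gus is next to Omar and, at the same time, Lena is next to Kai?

Treat {Gus,Omar} as one block (2 orders) and {Lena,Kai} as another (2 orders).
That leaves 4 units to arrange: 2 × 2 × 4! = 4 × 24 = 96.

96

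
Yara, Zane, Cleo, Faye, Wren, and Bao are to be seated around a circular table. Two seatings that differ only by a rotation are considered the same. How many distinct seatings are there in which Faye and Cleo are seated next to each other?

48

Glue Faye and Cleo into a block (2 internal orders). Seating 5 units around a circle gives (4)! arrangements.
So 2 × (4)! = 2 × 24 = 48.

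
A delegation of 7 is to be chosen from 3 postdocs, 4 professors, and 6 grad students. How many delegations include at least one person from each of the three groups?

With no constraint there are C(13,7) = 1716 possible selections.
Selections missing a whole group: no postdocs → C(10,7) = 120; no professors → C(9,7) = 36; no grad students → C(7,7) = 1.
Add back selections omitting two groups (i.e. drawn from a single group): C(3,7) + C(4,7) + C(6,7) = 0.
By inclusion–exclusion: 1716 − 157 + 0 = 1559.

1559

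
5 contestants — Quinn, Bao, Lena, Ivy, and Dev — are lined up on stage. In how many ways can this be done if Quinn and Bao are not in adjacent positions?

72

There are 5! = 120 arrangements in all. If Quinn and Bao are adjacent, merging them into one block gives 2·(4)! = 48 arrangements.
So 120 − 48 = 72 arrangements keep them apart.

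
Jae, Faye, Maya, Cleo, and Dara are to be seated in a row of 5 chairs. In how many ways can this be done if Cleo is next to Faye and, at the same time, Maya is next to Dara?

Treat {Cleo,Faye} as one block (2 orders) and {Maya,Dara} as another (2 orders).
That leaves 3 units to arrange: 2 × 2 × 3! = 4 × 6 = 24.

24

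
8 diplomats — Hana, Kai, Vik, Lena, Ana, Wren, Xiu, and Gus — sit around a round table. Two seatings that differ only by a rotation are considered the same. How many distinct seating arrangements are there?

5040

Seat Hana anywhere (absorbing the rotational symmetry), then permute the other 7: (7)! = 5040.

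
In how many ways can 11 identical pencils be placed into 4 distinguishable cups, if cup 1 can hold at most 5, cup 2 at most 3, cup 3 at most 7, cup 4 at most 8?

Ignoring the caps, the number of non-negative solutions to x_1+…+x_4 = 11 is C(14,3) = 364.
Subtract solutions that violate a single cap (substitute x_i' = x_i − (cap_i+1)): x_1 ≥ 6 gives C(8,3) = 56; x_2 ≥ 4 gives C(10,3) = 120; x_3 ≥ 8 gives C(6,3) = 20; x_4 ≥ 9 gives C(5,3) = 10. Together 206.
Add back pairs where two caps are both exceeded: 4 + 0 + 0 + 0 + 0 + 0 = 4.
By inclusion–exclusion the count is 364 − 206 + 4 = 162.

162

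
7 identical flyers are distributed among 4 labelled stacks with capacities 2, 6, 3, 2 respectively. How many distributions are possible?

35

By stars and bars, unrestricted non-negative solutions to x_1+…+x_4 = 7 number C(7+3,3) = 120.
Subtract solutions that violate a single cap (substitute x_i' = x_i − (cap_i+1)): x_1 ≥ 3 gives C(7,3) = 35; x_2 ≥ 7 gives C(3,3) = 1; x_3 ≥ 4 gives C(6,3) = 20; x_4 ≥ 3 gives C(7,3) = 35. Together 91.
Add back pairs where two caps are both exceeded: 0 + 1 + 4 + 0 + 0 + 1 = 6.
By inclusion–exclusion the count is 120 − 91 + 6 = 35.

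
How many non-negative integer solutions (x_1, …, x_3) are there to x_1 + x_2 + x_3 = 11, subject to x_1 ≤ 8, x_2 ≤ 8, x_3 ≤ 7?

By stars and bars, unrestricted non-negative solutions to x_1+…+x_3 = 11 number C(11+2,2) = 78.
Subtract solutions that violate a single cap (substitute x_i' = x_i − (cap_i+1)): x_1 ≥ 9 gives C(4,2) = 6; x_2 ≥ 9 gives C(4,2) = 6; x_3 ≥ 8 gives C(5,2) = 10. Together 22.
No two caps can be exceeded simultaneously, so the pair terms are all 0.
By inclusion–exclusion the count is 78 − 22 + 0 = 56.

56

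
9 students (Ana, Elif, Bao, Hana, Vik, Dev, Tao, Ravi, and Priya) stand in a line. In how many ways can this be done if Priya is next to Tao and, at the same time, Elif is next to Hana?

Treat {Priya,Tao} as one block (2 orders) and {Elif,Hana} as another (2 orders).
That leaves 7 units to arrange: 2 × 2 × 7! = 4 × 5040 = 20160.

20160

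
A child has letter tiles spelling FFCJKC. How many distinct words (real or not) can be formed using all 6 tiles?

FFCJKC has 6 letters with C appearing twice and F appearing twice.
The number of distinct arrangements is 6!/(2!·2!) = 720/4 = 180.

180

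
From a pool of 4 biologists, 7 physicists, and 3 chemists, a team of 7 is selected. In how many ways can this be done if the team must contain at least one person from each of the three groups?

With no constraint there are C(14,7) = 3432 possible selections.
Subtract selections that omit an entire group: no biologists → C(10,7) = 120; no physicists → C(7,7) = 1; no chemists → C(11,7) = 330.
Add back selections omitting two groups (i.e. drawn from a single group): C(4,7) + C(7,7) + C(3,7) = 1.
By inclusion–exclusion: 3432 − 451 + 1 = 2982.

2982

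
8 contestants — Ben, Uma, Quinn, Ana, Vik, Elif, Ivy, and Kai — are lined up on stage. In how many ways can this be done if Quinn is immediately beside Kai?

Place the 6 others and the Quinn-Kai pair as 7 objects in a line; the pair has 2 internal arrangements.
That gives 2 × 7! = 2 × 5040 = 10080.

10080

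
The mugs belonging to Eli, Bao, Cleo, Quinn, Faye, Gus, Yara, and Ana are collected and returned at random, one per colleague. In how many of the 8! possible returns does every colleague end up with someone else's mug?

14833

Let Aᵢ be the assignments in which colleague i gets their own mug. We want the size of the complement of A₁∪…∪A_8.
By inclusion–exclusion this is Σ_{j=0}^{8} (−1)^j C(8,j)·(8−j)!.
Computing: 40320 − 40320 + 20160 − 6720 + 1680 − 336 + 56 − 8 + 1 = 14833.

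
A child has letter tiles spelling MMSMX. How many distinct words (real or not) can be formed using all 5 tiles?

20

The 5 letters of MMSMX have repeats: M appearing 3 times.
Dividing 5! = 120 by 3! = 6 for the repeated letters gives 20.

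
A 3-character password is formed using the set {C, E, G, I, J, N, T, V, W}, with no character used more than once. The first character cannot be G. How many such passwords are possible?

The first character has 9−1 = 8 choices (anything except G).
The remaining 2 characters are filled from the other 8 symbols without repetition: 8 × 7 = 56.
Total: 8 × 56 = 448.

448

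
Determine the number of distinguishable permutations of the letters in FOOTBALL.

10080

Letter multiplicities in FOOTBALL: A×1, B×1, F×1, L×2, O×2, T×1.
So there are 8! / (2!·2!) = 10080 distinguishable arrangements.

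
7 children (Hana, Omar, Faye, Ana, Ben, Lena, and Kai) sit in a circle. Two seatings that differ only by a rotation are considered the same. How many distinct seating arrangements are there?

Around a circle, 7 distinct people have 7!/7 = (6)! = 720 rotationally distinct seatings.

720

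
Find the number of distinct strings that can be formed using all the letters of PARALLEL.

3360

The 8 letters of PARALLEL have repeats: A appearing twice and L appearing 3 times.
Dividing 8! = 40320 by 3!·2! = 12 for the repeated letters gives 3360.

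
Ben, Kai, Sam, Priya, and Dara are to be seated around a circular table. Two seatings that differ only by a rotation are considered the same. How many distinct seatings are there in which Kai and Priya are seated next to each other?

12

Treat {Kai, Priya} as one unit (2 internal orders) and seat the resulting 4 units around the table: (3)! circular arrangements.
So 2 × (3)! = 2 × 6 = 12.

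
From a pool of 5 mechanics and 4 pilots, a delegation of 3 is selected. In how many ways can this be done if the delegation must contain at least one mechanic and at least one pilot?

With no constraint there are C(9,3) = 84 possible selections.
Selections missing a whole group: no mechanics → C(4,3) = 4; no pilots → C(5,3) = 10.
Both groups omitted at once is impossible, so 84 − 14 = 70.

70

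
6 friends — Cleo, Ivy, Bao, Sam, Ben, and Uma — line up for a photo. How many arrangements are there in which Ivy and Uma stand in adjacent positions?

240

Place the 4 others and the Ivy-Uma pair as 5 objects in a line; the pair has 2 internal arrangements.
That gives 2 × 5! = 2 × 120 = 240.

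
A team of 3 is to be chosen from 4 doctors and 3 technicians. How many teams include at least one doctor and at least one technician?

30

Unrestricted: C(7,3) = 35 ways to pick any 3 of the 7.
Subtract selections that omit an entire group: no doctors → C(3,3) = 1; no technicians → C(4,3) = 4.
Both groups omitted at once is impossible, so 35 − 5 = 30.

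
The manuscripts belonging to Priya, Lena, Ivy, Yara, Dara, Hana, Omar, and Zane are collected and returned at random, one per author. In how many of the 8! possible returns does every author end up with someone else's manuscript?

14833

Let Aᵢ be the assignments in which author i gets their own manuscript. We want the size of the complement of A₁∪…∪A_8.
By inclusion–exclusion this is Σ_{j=0}^{8} (−1)^j C(8,j)·(8−j)!.
Computing: 40320 − 40320 + 20160 − 6720 + 1680 − 336 + 56 − 8 + 1 = 14833.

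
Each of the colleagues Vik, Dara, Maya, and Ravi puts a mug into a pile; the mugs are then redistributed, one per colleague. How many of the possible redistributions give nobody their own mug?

9

Count assignments avoiding every fixed point. For any j of the 4 colleagues fixed to their own mug, the other 4−j can be arranged in (4−j)! ways.
By inclusion–exclusion this is Σ_{j=0}^{4} (−1)^j C(4,j)·(4−j)!.
Computing: 24 − 24 + 12 − 4 + 1 = 9.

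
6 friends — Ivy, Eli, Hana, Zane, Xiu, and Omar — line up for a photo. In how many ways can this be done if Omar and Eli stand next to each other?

Place the 4 others and the Omar-Eli pair as 5 objects in a line; the pair has 2 internal arrangements.
That gives 2 × 5! = 2 × 120 = 240.

240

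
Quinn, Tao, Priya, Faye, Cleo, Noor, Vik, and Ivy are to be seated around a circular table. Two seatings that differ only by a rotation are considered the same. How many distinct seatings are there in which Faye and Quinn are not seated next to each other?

3600

Without the restriction there are (7)! = 5040 seatings.
Those with Faye next to Quinn: fuse the pair into one unit and seat 7 units around a circle — 2·(6)! = 1440.
Subtracting, 5040 − 1440 = 3600.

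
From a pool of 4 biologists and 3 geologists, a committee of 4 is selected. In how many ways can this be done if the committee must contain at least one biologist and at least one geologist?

With no constraint there are C(7,4) = 35 possible selections.
Subtract selections that omit an entire group: no biologists → C(3,4) = 0; no geologists → C(4,4) = 1.
Both groups omitted at once is impossible, so 35 − 1 = 34.

34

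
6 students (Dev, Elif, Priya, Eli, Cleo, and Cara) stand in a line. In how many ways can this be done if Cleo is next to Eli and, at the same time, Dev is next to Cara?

Treat {Cleo,Eli} as one block (2 orders) and {Dev,Cara} as another (2 orders).
That leaves 4 units to arrange: 2 × 2 × 4! = 4 × 24 = 96.

96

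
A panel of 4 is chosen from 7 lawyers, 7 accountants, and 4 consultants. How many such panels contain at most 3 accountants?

3025

Split by how many accountants are chosen (0 through 3).
Sum: C(7,0)·C(11,4) + C(7,1)·C(11,3) + C(7,2)·C(11,2) + C(7,3)·C(11,1) = 330 + 1155 + 1155 + 385 = 3025.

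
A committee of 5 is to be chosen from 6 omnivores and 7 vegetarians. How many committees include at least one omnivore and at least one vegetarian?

Unrestricted: C(13,5) = 1287 ways to pick any 5 of the 13.
Selections missing a whole group: no omnivores → C(7,5) = 21; no vegetarians → C(6,5) = 6.
Both groups omitted at once is impossible, so 1287 − 27 = 1260.

1260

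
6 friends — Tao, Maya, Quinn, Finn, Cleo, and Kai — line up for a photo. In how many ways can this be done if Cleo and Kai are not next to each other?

There are 6! = 720 arrangements in all. If Cleo and Kai are adjacent, merging them into one block gives 2·(5)! = 240 arrangements.
So 720 − 240 = 480 arrangements keep them apart.

480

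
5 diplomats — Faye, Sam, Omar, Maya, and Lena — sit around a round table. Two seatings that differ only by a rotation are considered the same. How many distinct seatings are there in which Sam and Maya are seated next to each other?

12

Treat {Sam, Maya} as one unit (2 internal orders) and seat the resulting 4 units around the table: (3)! circular arrangements.
So 2 × (3)! = 2 × 6 = 12.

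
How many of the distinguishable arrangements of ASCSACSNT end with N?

1680

With the last slot taken by N, it remains to arrange the other 8 letters (ASCSACST).
Those 8 letters have A appearing twice, C appearing twice, and S appearing 3 times, giving (8)!/(3!·2!·2!) = 1680.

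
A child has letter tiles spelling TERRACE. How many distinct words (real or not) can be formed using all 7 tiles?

TERRACE has 7 letters with E appearing twice and R appearing twice.
The number of distinct arrangements is 7!/(2!·2!) = 5040/4 = 1260.

1260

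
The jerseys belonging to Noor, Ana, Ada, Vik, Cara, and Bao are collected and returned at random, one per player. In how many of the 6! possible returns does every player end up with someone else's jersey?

265

Count assignments avoiding every fixed point. For any j of the 6 players fixed to their old jersey, the other 6−j can be arranged in (6−j)! ways.
By inclusion–exclusion this is Σ_{j=0}^{6} (−1)^j C(6,j)·(6−j)!.
Computing: 720 − 720 + 360 − 120 + 30 − 6 + 1 = 265.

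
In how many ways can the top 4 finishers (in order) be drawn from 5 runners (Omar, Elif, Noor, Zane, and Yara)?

120

There are 5 choices for 1st place, 4 for 2nd, and so on down to 2 for position 4.
That gives 5 × 4 × 3 × 2 = 120.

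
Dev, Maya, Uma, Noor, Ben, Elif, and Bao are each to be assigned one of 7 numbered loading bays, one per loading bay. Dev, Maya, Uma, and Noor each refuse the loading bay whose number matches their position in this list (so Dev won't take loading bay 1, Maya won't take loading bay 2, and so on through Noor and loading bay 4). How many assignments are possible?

Let Aᵢ (for 1 ≤ i ≤ 4) be the placements that put person i in their forbidden loading bay. Any j of these fix j positions, leaving (7−j)! ways to fill the rest, and there are C(4,j) ways to pick which j.
By inclusion–exclusion, the number of valid placements is Σ_{j=0}^{4} (−1)^j C(4,j)·(7−j)!.
Computing: 5040 − 2880 + 720 − 96 + 6 = 2790.

2790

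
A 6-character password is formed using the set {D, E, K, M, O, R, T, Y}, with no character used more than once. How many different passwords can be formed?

20160

With no repetition, fill the 6 characters in order: 8 choices, then 7, down to 3.
That product is 8 × 7 × 6 × 5 × 4 × 3 = 20160.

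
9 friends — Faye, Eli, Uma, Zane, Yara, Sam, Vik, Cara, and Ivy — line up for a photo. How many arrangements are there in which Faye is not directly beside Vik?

282240

Of the 9! = 362880 arrangements, those with Faye and Vik adjacent number 2 × 8! = 80640 (treat the pair as a block with 2 internal orders).
So 362880 − 80640 = 282240 arrangements keep them apart.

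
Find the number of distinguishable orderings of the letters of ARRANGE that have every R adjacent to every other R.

360

Treat the 2 copies of R as a single block. The multiset to arrange is then {RR, A, A, E, G, N}, 6 items in all.
That gives (6)!/(2!) = 360 arrangements.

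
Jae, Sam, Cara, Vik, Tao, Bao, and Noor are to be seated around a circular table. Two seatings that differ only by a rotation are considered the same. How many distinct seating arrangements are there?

Around a circle, 7 distinct people have 7!/7 = (6)! = 720 rotationally distinct seatings.

720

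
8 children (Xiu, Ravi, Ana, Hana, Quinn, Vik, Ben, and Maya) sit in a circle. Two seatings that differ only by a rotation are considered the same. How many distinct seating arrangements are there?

Around a circle, 8 distinct people have 8!/8 = (7)! = 5040 rotationally distinct seatings.

5040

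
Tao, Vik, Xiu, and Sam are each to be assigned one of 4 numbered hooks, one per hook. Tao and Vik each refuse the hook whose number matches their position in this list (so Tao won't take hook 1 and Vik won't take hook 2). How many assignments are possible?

14

Let Aᵢ (for i ∈ {1, 2}) be the placements that put person i in their forbidden hook. Any j of these fix j positions, leaving (4−j)! ways to fill the rest, and there are C(2,j) ways to pick which j.
By inclusion–exclusion, the number of valid placements is Σ_{j=0}^{2} (−1)^j C(2,j)·(4−j)!.
Computing: 24 − 12 + 2 = 14.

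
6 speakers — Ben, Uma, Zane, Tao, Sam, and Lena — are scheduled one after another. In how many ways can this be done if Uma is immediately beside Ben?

240

Place the 4 others and the Uma-Ben pair as 5 objects in a line; the pair has 2 internal arrangements.
That gives 2 × 5! = 2 × 120 = 240.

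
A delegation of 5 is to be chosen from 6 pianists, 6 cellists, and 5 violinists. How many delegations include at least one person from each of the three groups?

4485

With no constraint there are C(17,5) = 6188 possible selections.
Subtract selections that omit an entire group: no pianists → C(11,5) = 462; no cellists → C(11,5) = 462; no violinists → C(12,5) = 792.
Add back selections omitting two groups (i.e. drawn from a single group): C(6,5) + C(6,5) + C(5,5) = 13.
By inclusion–exclusion: 6188 − 1716 + 13 = 4485.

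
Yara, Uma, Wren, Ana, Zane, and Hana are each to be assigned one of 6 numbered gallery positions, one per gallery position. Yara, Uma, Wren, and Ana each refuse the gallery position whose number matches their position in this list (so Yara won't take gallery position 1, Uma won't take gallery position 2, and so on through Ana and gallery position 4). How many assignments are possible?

362

Let Aᵢ (for 1 ≤ i ≤ 4) be the placements that put person i in their forbidden gallery position. Any j of these fix j positions, leaving (6−j)! ways to fill the rest, and there are C(4,j) ways to pick which j.
By inclusion–exclusion, the number of valid placements is Σ_{j=0}^{4} (−1)^j C(4,j)·(6−j)!.
Computing: 720 − 480 + 144 − 24 + 2 = 362.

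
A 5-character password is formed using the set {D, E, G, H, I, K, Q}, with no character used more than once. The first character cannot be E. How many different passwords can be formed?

2160

The first character has 7−1 = 6 choices (anything except E).
The remaining 4 characters are filled from the other 6 symbols without repetition: 6 × 5 × 4 × 3 = 360.
Total: 6 × 360 = 2160.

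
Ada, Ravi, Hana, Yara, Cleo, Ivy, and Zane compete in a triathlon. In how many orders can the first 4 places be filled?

There are 7 choices for 1st place, 6 for 2nd, and so on down to 4 for position 4.
That gives 7 × 6 × 5 × 4 = 840.

840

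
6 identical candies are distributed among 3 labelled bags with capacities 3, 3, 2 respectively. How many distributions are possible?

6

Ignoring the caps, the number of non-negative solutions to x_1+…+x_3 = 6 is C(8,2) = 28.
Subtract solutions that violate a single cap (substitute x_i' = x_i − (cap_i+1)): x_1 ≥ 4 gives C(4,2) = 6; x_2 ≥ 4 gives C(4,2) = 6; x_3 ≥ 3 gives C(5,2) = 10. Together 22.
No two caps can be exceeded simultaneously, so the pair terms are all 0.
By inclusion–exclusion the count is 28 − 22 + 0 = 6.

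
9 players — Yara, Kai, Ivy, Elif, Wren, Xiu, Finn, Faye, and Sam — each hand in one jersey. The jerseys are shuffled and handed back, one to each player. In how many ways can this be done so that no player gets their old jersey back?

133496

Count assignments avoiding every fixed point. For any j of the 9 players fixed to their old jersey, the other 9−j can be arranged in (9−j)! ways.
By inclusion–exclusion this is Σ_{j=0}^{9} (−1)^j C(9,j)·(9−j)!.
Computing: 362880 − 362880 + 181440 − 60480 + 15120 − 3024 + 504 − 72 + 9 − 1 = 133496.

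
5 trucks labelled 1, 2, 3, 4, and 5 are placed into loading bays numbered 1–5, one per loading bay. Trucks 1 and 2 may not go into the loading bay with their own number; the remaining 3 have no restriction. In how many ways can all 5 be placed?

78

Let Aᵢ (for i ∈ {1, 2}) be the placements that put truck i in its forbidden loading bay. Any j of these fix j positions, leaving (5−j)! ways to fill the rest, and there are C(2,j) ways to pick which j.
By inclusion–exclusion, the number of valid placements is Σ_{j=0}^{2} (−1)^j C(2,j)·(5−j)!.
Computing: 120 − 48 + 6 = 78.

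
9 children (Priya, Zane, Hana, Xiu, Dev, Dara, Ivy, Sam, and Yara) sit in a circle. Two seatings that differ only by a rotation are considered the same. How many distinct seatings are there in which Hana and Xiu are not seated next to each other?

30240

All circular seatings of 9 people number (8)! = 40320.
Those with Hana next to Xiu: fuse the pair into one unit and seat 8 units around a circle — 2·(7)! = 10080.
Subtracting, 40320 − 10080 = 30240.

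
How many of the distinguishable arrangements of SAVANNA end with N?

With the last slot taken by N, it remains to arrange the other 6 letters (SAVANA).
Those 6 letters have A appearing 3 times, giving (6)!/(3!) = 120.

120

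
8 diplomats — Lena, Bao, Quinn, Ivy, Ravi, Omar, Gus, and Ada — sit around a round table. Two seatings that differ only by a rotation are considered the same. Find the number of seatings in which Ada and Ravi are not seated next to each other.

3600

Without the restriction there are (7)! = 5040 seatings.
Seatings with Ada beside Ravi: treat them as a block with 2 internal orders, giving 2 × (6)! = 1440.
Subtracting, 5040 − 1440 = 3600.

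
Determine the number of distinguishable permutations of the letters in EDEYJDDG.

3360

Letter multiplicities in EDEYJDDG: D×3, E×2, G×1, J×1, Y×1.
The number of distinct arrangements is 8!/(3!·2!) = 40320/12 = 3360.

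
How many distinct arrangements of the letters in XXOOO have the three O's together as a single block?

3

Treat the 3 copies of O as a single block. The multiset to arrange is then {OOO, X, X}, 3 items in all.
That gives (3)!/(2!) = 3 arrangements.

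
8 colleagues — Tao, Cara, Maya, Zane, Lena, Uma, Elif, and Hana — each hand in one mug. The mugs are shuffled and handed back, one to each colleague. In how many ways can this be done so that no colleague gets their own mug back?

Count assignments avoiding every fixed point. For any j of the 8 colleagues fixed to their own mug, the other 8−j can be arranged in (8−j)! ways.
By inclusion–exclusion this is Σ_{j=0}^{8} (−1)^j C(8,j)·(8−j)!.
Computing: 40320 − 40320 + 20160 − 6720 + 1680 − 336 + 56 − 8 + 1 = 14833.

14833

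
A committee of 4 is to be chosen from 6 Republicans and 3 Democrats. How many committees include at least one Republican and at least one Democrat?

With no constraint there are C(9,4) = 126 possible selections.
Selections missing a whole group: no Republicans → C(3,4) = 0; no Democrats → C(6,4) = 15.
Both groups omitted at once is impossible, so 126 − 15 = 111.

111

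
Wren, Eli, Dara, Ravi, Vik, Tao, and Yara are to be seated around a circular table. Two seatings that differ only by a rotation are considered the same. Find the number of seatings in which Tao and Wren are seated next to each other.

Glue Tao and Wren into a block (2 internal orders). Seating 6 units around a circle gives (5)! arrangements.
So 2 × (5)! = 2 × 120 = 240.

240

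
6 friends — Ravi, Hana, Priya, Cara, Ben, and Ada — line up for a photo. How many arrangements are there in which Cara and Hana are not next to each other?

Of the 6! = 720 arrangements, those with Cara and Hana adjacent number 2 × 5! = 240 (treat the pair as a block with 2 internal orders).
So 720 − 240 = 480 arrangements keep them apart.

480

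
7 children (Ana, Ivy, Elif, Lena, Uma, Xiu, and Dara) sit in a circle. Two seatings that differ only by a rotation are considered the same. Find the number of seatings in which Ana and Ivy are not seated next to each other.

Without the restriction there are (6)! = 720 seatings.
Seatings with Ana beside Ivy: treat them as a block with 2 internal orders, giving 2 × (5)! = 240.
Subtracting, 720 − 240 = 480.

480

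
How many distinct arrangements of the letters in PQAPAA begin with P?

20

With the first slot taken by P, it remains to arrange the other 5 letters (QAPAA).
Those 5 letters have A appearing 3 times, giving (5)!/(3!) = 20.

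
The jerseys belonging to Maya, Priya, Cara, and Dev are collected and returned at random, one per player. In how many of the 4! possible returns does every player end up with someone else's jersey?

9

Count assignments avoiding every fixed point. For any j of the 4 players fixed to their old jersey, the other 4−j can be arranged in (4−j)! ways.
By inclusion–exclusion this is Σ_{j=0}^{4} (−1)^j C(4,j)·(4−j)!.
Computing: 24 − 24 + 12 − 4 + 1 = 9.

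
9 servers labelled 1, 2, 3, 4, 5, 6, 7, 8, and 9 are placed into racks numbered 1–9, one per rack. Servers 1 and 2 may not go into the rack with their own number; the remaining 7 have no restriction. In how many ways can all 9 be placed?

287280

Let Aᵢ (for i ∈ {1, 2}) be the placements that put server i in its forbidden rack. Any j of these fix j positions, leaving (9−j)! ways to fill the rest, and there are C(2,j) ways to pick which j.
By inclusion–exclusion, the number of valid placements is Σ_{j=0}^{2} (−1)^j C(2,j)·(9−j)!.
Computing: 362880 − 80640 + 5040 = 287280.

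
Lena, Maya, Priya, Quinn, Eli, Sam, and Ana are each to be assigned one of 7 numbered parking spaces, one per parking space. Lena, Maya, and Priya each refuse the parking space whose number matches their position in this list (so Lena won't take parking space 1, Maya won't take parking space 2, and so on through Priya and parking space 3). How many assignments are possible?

Let Aᵢ (for i ∈ {1, 2, 3}) be the placements that put person i in their forbidden parking space. Any j of these fix j positions, leaving (7−j)! ways to fill the rest, and there are C(3,j) ways to pick which j.
By inclusion–exclusion, the number of valid placements is Σ_{j=0}^{3} (−1)^j C(3,j)·(7−j)!.
Computing: 5040 − 2160 + 360 − 24 = 3216.

3216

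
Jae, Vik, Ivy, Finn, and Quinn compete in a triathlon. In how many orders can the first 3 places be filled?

60

There are 5 choices for 1st place, 4 for 2nd, and 3 for 3rd.
That gives 5 × 4 × 3 = 60.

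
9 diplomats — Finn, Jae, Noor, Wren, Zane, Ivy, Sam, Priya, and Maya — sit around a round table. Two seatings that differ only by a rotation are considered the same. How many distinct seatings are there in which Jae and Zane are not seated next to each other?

All circular seatings of 9 people number (8)! = 40320.
Seatings with Jae beside Zane: treat them as a block with 2 internal orders, giving 2 × (7)! = 10080.
Subtracting, 40320 − 10080 = 30240.

30240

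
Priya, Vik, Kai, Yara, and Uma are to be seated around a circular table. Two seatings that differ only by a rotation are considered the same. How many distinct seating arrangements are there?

Fix one person's seat to break rotational symmetry; the remaining 4 people can be arranged in (4)! = 24 ways.

24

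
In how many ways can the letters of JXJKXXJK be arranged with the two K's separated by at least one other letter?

420

There are 8!/(3!·3!·2!) = 560 arrangements of JXJKXXJK in total.
Arrangements with the K's together: treat KK as one letter, giving (7)!/(3!·3!) = 140.
Hence 560 − 140 = 420.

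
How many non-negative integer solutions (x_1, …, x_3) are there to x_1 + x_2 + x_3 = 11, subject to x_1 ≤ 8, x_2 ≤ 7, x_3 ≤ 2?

By stars and bars, unrestricted non-negative solutions to x_1+…+x_3 = 11 number C(11+2,2) = 78.
Subtract solutions that violate a single cap (substitute x_i' = x_i − (cap_i+1)): x_1 ≥ 9 gives C(4,2) = 6; x_2 ≥ 8 gives C(5,2) = 10; x_3 ≥ 3 gives C(10,2) = 45. Together 61.
Add back pairs where two caps are both exceeded: 0 + 0 + 1 = 1.
By inclusion–exclusion the count is 78 − 61 + 1 = 18.

18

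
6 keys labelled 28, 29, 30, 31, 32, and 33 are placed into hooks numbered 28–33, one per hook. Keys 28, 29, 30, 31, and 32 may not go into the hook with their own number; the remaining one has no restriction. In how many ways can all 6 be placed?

309

Let Aᵢ (for 28 ≤ i ≤ 32) be the placements that put key i in its forbidden hook. Any j of these fix j positions, leaving (6−j)! ways to fill the rest, and there are C(5,j) ways to pick which j.
By inclusion–exclusion, the number of valid placements is Σ_{j=0}^{5} (−1)^j C(5,j)·(6−j)!.
Computing: 720 − 600 + 240 − 60 + 10 − 1 = 309.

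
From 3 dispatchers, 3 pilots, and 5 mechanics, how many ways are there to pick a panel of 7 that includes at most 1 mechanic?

Split by how many mechanics are chosen (0 through 1).
Sum: C(5,0)·C(6,7) + C(5,1)·C(6,6) = 0 + 5 = 5.

5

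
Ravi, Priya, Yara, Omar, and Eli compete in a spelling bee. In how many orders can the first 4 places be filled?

120

This is an ordered selection of 4 from 5: P(5,4).
That gives 5 × 4 × 3 × 2 = 120.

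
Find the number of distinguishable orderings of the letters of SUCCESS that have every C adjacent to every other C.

120

Treat the 2 copies of C as a single block. The multiset to arrange is then {CC, E, S, S, S, U}, 6 items in all.
That gives (6)!/(3!) = 120 arrangements.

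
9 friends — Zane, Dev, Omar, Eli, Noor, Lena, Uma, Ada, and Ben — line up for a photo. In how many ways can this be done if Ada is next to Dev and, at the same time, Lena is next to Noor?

20160

Treat {Ada,Dev} as one block (2 orders) and {Lena,Noor} as another (2 orders).
That leaves 7 units to arrange: 2 × 2 × 7! = 4 × 5040 = 20160.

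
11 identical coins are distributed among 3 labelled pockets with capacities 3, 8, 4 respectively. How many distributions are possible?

14

Ignoring the caps, the number of non-negative solutions to x_1+…+x_3 = 11 is C(13,2) = 78.
Subtract solutions that violate a single cap (substitute x_i' = x_i − (cap_i+1)): x_1 ≥ 4 gives C(9,2) = 36; x_2 ≥ 9 gives C(4,2) = 6; x_3 ≥ 5 gives C(8,2) = 28. Together 70.
Add back pairs where two caps are both exceeded: 0 + 6 + 0 = 6.
By inclusion–exclusion the count is 78 − 70 + 6 = 14.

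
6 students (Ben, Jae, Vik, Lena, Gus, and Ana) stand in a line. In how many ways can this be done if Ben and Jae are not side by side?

480

Of the 6! = 720 arrangements, those with Ben and Jae adjacent number 2 × 5! = 240 (treat the pair as a block with 2 internal orders).
So 720 − 240 = 480 arrangements keep them apart.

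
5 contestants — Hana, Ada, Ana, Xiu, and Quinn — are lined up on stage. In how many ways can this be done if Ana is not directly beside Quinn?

There are 5! = 120 arrangements in all. If Ana and Quinn are adjacent, merging them into one block gives 2·(4)! = 48 arrangements.
So 120 − 48 = 72 arrangements keep them apart.

72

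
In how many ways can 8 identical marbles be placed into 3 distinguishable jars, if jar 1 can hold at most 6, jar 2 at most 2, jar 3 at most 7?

20

Without the upper bounds there are C(10,2) = 45 ways to split 8 among 3 jars.
Subtract solutions that violate a single cap (substitute x_i' = x_i − (cap_i+1)): x_1 ≥ 7 gives C(3,2) = 3; x_2 ≥ 3 gives C(7,2) = 21; x_3 ≥ 8 gives C(2,2) = 1. Together 25.
No two caps can be exceeded simultaneously, so the pair terms are all 0.
By inclusion–exclusion the count is 45 − 25 + 0 = 20.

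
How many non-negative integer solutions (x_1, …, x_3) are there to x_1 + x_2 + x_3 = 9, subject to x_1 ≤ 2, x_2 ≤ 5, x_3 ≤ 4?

6

Ignoring the caps, the number of non-negative solutions to x_1+…+x_3 = 9 is C(11,2) = 55.
Subtract solutions that violate a single cap (substitute x_i' = x_i − (cap_i+1)): x_1 ≥ 3 gives C(8,2) = 28; x_2 ≥ 6 gives C(5,2) = 10; x_3 ≥ 5 gives C(6,2) = 15. Together 53.
Add back pairs where two caps are both exceeded: 1 + 3 + 0 = 4.
By inclusion–exclusion the count is 55 − 53 + 4 = 6.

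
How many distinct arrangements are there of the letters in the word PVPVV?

Letter multiplicities in PVPVV: P×2, V×3.
So there are 5! / (3!·2!) = 10 distinguishable arrangements.

10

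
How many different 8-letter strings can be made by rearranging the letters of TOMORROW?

The 8 letters of TOMORROW have repeats: O appearing 3 times and R appearing twice.
Dividing 8! = 40320 by 3!·2! = 12 for the repeated letters gives 3360.

3360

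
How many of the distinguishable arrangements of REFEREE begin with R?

Fix R in the first position and arrange the remaining 6 letters.
Those 6 letters have E appearing 4 times, giving (6)!/(4!) = 30.

30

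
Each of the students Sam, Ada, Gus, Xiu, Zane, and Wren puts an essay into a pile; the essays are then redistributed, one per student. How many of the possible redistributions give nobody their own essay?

265

This is the derangement count D_6: permutations of 6 items with no fixed point.
By inclusion–exclusion this is Σ_{j=0}^{6} (−1)^j C(6,j)·(6−j)!.
Computing: 720 − 720 + 360 − 120 + 30 − 6 + 1 = 265.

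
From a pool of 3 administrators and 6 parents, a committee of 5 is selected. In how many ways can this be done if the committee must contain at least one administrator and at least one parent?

120

With no constraint there are C(9,5) = 126 possible selections.
Selections missing a whole group: no administrators → C(6,5) = 6; no parents → C(3,5) = 0.
Both groups omitted at once is impossible, so 126 − 6 = 120.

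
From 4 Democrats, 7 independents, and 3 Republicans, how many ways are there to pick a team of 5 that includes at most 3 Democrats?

1992

Split by how many Democrats are chosen (0 through 3).
Sum: C(4,0)·C(10,5) + C(4,1)·C(10,4) + C(4,2)·C(10,3) + C(4,3)·C(10,2) = 252 + 840 + 720 + 180 = 1992.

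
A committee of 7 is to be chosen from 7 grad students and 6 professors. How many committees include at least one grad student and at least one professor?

Unrestricted: C(13,7) = 1716 ways to pick any 7 of the 13.
Selections missing a whole group: no grad students → C(6,7) = 0; no professors → C(7,7) = 1.
Both groups omitted at once is impossible, so 1716 − 1 = 1715.

1715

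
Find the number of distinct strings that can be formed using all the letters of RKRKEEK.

210

RKRKEEK has 7 letters with E appearing twice, K appearing 3 times, and R appearing twice.
So there are 7! / (3!·2!·2!) = 210 distinguishable arrangements.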